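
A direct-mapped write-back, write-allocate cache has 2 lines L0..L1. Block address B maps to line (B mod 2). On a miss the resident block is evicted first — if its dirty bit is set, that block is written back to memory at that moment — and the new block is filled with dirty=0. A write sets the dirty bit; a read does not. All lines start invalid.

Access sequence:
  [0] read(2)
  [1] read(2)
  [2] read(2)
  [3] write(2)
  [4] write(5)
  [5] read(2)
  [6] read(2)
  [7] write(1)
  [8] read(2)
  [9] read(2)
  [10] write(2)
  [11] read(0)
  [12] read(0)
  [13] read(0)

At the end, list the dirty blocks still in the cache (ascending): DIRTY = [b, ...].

DIRTY = [1]

0: R B2 -> L0 miss  d=-]
1: R B2 -> L0 hit  d=-]
2: R B2 -> L0 hit  d=-]
3: W B2 -> L0 hit  d=D]
4: W B5 -> L1 miss  d=D]
5: R B2 -> L0 hit  d=D]
6: R B2 -> L0 hit  d=D]
7: W B1 -> L1 miss wb->B5  d=D]
8: R B2 -> L0 hit  d=D]
9: R B2 -> L0 hit  d=D]
10: W B2 -> L0 hit  d=D]
11: R B0 -> L0 miss wb->B2  d=-]
12: R B0 -> L0 hit  d=-]
13: R B0 -> L0 hit  d=-]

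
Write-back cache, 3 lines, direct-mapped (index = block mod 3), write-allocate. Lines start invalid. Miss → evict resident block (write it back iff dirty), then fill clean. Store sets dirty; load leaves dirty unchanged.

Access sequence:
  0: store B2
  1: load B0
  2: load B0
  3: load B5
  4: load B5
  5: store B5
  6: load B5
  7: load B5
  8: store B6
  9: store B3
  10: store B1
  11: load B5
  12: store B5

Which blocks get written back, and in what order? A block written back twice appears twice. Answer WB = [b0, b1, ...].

0: W B2 → L2 miss [D]
1: R B0 → L0 miss [-]
2: R B0 → L0 hit [-]
3: R B5 → L2 miss wb→B2 [-]
4: R B5 → L2 hit [-]
5: W B5 → L2 hit [D]
6: R B5 → L2 hit [D]
7: R B5 → L2 hit [D]
8: W B6 → L0 miss [D]
9: W B3 → L0 miss wb→B6 [D]
10: W B1 → L1 miss [D]
11: R B5 → L2 hit [D]
12: W B5 → L2 hit [D]

WB = [2, 6]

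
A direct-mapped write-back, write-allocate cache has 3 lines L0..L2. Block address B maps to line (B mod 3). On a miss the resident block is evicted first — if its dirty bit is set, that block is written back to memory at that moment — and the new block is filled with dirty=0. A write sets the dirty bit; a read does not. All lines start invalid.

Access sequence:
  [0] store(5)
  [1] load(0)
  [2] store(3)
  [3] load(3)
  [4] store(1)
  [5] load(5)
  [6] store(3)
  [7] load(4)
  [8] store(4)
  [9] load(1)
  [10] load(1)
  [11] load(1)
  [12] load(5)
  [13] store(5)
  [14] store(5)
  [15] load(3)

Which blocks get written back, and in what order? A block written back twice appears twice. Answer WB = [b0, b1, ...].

WB = [1, 4]

0: W B5 → L2 miss [D]
1: R B0 → L0 miss [-]
2: W B3 → L0 miss [D]
3: R B3 → L0 hit [D]
4: W B1 → L1 miss [D]
5: R B5 → L2 hit [D]
6: W B3 → L0 hit [D]
7: R B4 → L1 miss wb→B1 [-]
8: W B4 → L1 hit [D]
9: R B1 → L1 miss wb→B4 [-]
10: R B1 → L1 hit [-]
11: R B1 → L1 hit [-]
12: R B5 → L2 hit [D]
13: W B5 → L2 hit [D]
14: W B5 → L2 hit [D]
15: R B3 → L0 hit [D]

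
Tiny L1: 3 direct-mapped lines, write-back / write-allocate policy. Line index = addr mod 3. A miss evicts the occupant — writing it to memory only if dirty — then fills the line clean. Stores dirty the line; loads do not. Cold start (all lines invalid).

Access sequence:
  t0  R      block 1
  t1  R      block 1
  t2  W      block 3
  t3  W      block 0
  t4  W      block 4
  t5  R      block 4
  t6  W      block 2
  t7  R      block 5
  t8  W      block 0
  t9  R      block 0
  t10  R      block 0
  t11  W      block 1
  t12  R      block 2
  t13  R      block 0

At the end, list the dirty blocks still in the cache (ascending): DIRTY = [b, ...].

0: R B1 → L1 miss [-]
1: R B1 → L1 hit [-]
2: W B3 → L0 miss [D]
3: W B0 → L0 miss wb→B3 [D]
4: W B4 → L1 miss [D]
5: R B4 → L1 hit [D]
6: W B2 → L2 miss [D]
7: R B5 → L2 miss wb→B2 [-]
8: W B0 → L0 hit [D]
9: R B0 → L0 hit [D]
10: R B0 → L0 hit [D]
11: W B1 → L1 miss wb→B4 [D]
12: R B2 → L2 miss [-]
13: R B0 → L0 hit [D]

DIRTY = [0, 1]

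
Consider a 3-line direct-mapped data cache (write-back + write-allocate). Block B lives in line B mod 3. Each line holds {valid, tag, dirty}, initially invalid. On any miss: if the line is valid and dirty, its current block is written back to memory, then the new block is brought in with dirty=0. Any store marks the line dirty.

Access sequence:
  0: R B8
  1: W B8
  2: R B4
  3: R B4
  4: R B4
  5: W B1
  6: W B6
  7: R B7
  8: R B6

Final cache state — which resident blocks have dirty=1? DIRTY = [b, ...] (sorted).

DIRTY = [6, 8]

  0 | R B8 → L2 miss [-]
  1 | W B8 → L2 hit [D]
  2 | R B4 → L1 miss [-]
  3 | R B4 → L1 hit [-]
  4 | R B4 → L1 hit [-]
  5 | W B1 → L1 miss [D]
  6 | W B6 → L0 miss [D]
  7 | R B7 → L1 miss wb→B1 [-]
  8 | R B6 → L0 hit [D]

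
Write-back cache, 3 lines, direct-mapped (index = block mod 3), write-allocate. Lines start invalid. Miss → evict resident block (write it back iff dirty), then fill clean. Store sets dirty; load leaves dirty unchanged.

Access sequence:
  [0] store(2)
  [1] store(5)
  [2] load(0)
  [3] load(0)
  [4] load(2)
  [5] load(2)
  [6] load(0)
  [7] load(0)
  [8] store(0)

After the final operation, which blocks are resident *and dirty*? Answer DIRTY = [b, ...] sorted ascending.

0: W B2 → L2 miss [D]
1: W B5 → L2 miss wb→B2 [D]
2: R B0 → L0 miss [-]
3: R B0 → L0 hit [-]
4: R B2 → L2 miss wb→B5 [-]
5: R B2 → L2 hit [-]
6: R B0 → L0 hit [-]
7: R B0 → L0 hit [-]
8: W B0 → L0 hit [D]

DIRTY = [0]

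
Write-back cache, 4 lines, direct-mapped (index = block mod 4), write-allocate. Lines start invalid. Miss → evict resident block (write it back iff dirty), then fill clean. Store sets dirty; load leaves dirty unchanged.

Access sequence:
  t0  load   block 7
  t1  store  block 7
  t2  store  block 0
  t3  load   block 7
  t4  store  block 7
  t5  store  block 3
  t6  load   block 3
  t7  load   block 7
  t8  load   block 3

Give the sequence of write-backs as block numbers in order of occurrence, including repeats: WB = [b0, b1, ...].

0: R B7 -> L3 miss  d=-]
1: W B7 -> L3 hit  d=D]
2: W B0 -> L0 miss  d=D]
3: R B7 -> L3 hit  d=D]
4: W B7 -> L3 hit  d=D]
5: W B3 -> L3 miss wb->B7  d=D]
6: R B3 -> L3 hit  d=D]
7: R B7 -> L3 miss wb->B3  d=-]
8: R B3 -> L3 miss  d=-]

WB = [7, 3]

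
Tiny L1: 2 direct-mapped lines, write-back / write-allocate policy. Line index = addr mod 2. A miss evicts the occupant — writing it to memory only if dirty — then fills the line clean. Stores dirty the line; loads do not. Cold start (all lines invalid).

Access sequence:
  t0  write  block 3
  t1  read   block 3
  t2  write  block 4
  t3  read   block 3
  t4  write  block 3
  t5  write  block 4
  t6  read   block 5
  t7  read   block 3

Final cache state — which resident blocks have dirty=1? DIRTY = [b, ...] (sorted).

DIRTY = [4]

0: W B3 → L1 miss [D]
1: R B3 → L1 hit [D]
2: W B4 → L0 miss [D]
3: R B3 → L1 hit [D]
4: W B3 → L1 hit [D]
5: W B4 → L0 hit [D]
6: R B5 → L1 miss wb→B3 [-]
7: R B3 → L1 miss [-]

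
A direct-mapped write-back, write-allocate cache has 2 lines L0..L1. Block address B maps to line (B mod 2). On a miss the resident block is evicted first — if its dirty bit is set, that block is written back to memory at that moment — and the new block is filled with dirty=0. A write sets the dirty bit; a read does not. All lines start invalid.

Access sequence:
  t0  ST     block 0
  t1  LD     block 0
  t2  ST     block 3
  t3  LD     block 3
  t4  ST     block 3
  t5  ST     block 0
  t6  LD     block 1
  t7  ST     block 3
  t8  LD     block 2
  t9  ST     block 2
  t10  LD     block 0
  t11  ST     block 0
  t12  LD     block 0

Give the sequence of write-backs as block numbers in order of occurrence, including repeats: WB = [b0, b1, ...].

  0 | W B0 → L0 miss [D]
  1 | R B0 → L0 hit [D]
  2 | W B3 → L1 miss [D]
  3 | R B3 → L1 hit [D]
  4 | W B3 → L1 hit [D]
  5 | W B0 → L0 hit [D]
  6 | R B1 → L1 miss wb→B3 [-]
  7 | W B3 → L1 miss [D]
  8 | R B2 → L0 miss wb→B0 [-]
  9 | W B2 → L0 hit [D]
  10 | R B0 → L0 miss wb→B2 [-]
  11 | W B0 → L0 hit [D]
  12 | R B0 → L0 hit [D]

WB = [3, 0, 2]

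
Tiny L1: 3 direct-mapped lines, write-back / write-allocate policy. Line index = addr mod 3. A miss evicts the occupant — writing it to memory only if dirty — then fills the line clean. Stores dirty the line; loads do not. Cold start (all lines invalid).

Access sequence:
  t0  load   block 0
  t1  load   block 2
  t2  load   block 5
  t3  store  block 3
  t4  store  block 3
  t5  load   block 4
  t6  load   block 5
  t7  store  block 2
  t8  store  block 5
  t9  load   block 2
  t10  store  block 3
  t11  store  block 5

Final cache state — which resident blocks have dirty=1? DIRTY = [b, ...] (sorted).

0: R B0 → L0 miss [-]
1: R B2 → L2 miss [-]
2: R B5 → L2 miss [-]
3: W B3 → L0 miss [D]
4: W B3 → L0 hit [D]
5: R B4 → L1 miss [-]
6: R B5 → L2 hit [-]
7: W B2 → L2 miss [D]
8: W B5 → L2 miss wb→B2 [D]
9: R B2 → L2 miss wb→B5 [-]
10: W B3 → L0 hit [D]
11: W B5 → L2 miss [D]

DIRTY = [3, 5]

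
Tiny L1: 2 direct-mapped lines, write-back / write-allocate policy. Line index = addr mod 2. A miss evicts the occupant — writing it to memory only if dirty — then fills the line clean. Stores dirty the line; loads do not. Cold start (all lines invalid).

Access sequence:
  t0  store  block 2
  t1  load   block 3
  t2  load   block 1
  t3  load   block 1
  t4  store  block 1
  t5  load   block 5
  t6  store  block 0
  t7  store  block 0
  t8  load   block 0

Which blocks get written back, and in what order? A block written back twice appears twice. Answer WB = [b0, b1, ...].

0: W B2 → L0 miss [D]
1: R B3 → L1 miss [-]
2: R B1 → L1 miss [-]
3: R B1 → L1 hit [-]
4: W B1 → L1 hit [D]
5: R B5 → L1 miss wb→B1 [-]
6: W B0 → L0 miss wb→B2 [D]
7: W B0 → L0 hit [D]
8: R B0 → L0 hit [D]

WB = [1, 2]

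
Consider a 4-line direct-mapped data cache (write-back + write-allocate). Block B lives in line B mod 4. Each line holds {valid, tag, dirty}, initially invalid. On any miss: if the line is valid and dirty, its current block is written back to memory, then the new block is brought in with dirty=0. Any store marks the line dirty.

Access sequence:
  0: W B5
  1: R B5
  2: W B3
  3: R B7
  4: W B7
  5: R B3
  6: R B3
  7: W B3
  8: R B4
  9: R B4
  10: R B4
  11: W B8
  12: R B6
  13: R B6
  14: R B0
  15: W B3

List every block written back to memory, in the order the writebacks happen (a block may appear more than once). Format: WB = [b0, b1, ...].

0: W B5 -> L1 miss  d=D]
1: R B5 -> L1 hit  d=D]
2: W B3 -> L3 miss  d=D]
3: R B7 -> L3 miss wb->B3  d=-]
4: W B7 -> L3 hit  d=D]
5: R B3 -> L3 miss wb->B7  d=-]
6: R B3 -> L3 hit  d=-]
7: W B3 -> L3 hit  d=D]
8: R B4 -> L0 miss  d=-]
9: R B4 -> L0 hit  d=-]
10: R B4 -> L0 hit  d=-]
11: W B8 -> L0 miss  d=D]
12: R B6 -> L2 miss  d=-]
13: R B6 -> L2 hit  d=-]
14: R B0 -> L0 miss wb->B8  d=-]
15: W B3 -> L3 hit  d=D]

WB = [3, 7, 8]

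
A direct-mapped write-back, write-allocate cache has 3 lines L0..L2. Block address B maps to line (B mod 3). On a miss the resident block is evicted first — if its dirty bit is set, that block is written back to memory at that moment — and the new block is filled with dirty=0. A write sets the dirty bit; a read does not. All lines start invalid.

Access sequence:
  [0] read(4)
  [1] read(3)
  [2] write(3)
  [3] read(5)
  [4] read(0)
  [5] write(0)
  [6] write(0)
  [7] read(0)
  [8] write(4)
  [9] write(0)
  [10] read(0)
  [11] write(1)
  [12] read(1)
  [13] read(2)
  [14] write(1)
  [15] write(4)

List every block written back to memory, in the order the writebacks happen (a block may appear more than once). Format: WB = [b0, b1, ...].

0: R B4 -> L1 miss  d=-]
1: R B3 -> L0 miss  d=-]
2: W B3 -> L0 hit  d=D]
3: R B5 -> L2 miss  d=-]
4: R B0 -> L0 miss wb->B3  d=-]
5: W B0 -> L0 hit  d=D]
6: W B0 -> L0 hit  d=D]
7: R B0 -> L0 hit  d=D]
8: W B4 -> L1 hit  d=D]
9: W B0 -> L0 hit  d=D]
10: R B0 -> L0 hit  d=D]
11: W B1 -> L1 miss wb->B4  d=D]
12: R B1 -> L1 hit  d=D]
13: R B2 -> L2 miss  d=-]
14: W B1 -> L1 hit  d=D]
15: W B4 -> L1 miss wb->B1  d=D]

WB = [3, 4, 1]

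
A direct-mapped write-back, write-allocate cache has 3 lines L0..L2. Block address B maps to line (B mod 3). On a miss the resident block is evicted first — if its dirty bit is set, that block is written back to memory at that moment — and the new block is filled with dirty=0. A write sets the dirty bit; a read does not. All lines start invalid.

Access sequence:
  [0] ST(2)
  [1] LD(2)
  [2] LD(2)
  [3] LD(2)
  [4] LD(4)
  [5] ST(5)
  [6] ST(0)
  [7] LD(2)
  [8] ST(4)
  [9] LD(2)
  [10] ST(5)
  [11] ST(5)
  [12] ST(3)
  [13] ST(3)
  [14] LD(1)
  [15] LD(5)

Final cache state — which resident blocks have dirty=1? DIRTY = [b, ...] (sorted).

DIRTY = [3, 5]

0: W B2 -> L2 miss  d=D]
1: R B2 -> L2 hit  d=D]
2: R B2 -> L2 hit  d=D]
3: R B2 -> L2 hit  d=D]
4: R B4 -> L1 miss  d=-]
5: W B5 -> L2 miss wb->B2  d=D]
6: W B0 -> L0 miss  d=D]
7: R B2 -> L2 miss wb->B5  d=-]
8: W B4 -> L1 hit  d=D]
9: R B2 -> L2 hit  d=-]
10: W B5 -> L2 miss  d=D]
11: W B5 -> L2 hit  d=D]
12: W B3 -> L0 miss wb->B0  d=D]
13: W B3 -> L0 hit  d=D]
14: R B1 -> L1 miss wb->B4  d=-]
15: R B5 -> L2 hit  d=D]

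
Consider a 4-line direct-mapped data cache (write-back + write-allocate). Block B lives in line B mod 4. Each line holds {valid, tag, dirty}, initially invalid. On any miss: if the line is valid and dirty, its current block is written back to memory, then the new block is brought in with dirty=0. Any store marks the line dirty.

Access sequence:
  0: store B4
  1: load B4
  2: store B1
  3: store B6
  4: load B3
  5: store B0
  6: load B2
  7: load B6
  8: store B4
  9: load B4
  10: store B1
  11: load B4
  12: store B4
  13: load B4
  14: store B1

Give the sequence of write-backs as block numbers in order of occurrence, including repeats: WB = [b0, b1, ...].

  0 | W B4 → L0 miss [D]
  1 | R B4 → L0 hit [D]
  2 | W B1 → L1 miss [D]
  3 | W B6 → L2 miss [D]
  4 | R B3 → L3 miss [-]
  5 | W B0 → L0 miss wb→B4 [D]
  6 | R B2 → L2 miss wb→B6 [-]
  7 | R B6 → L2 miss [-]
  8 | W B4 → L0 miss wb→B0 [D]
  9 | R B4 → L0 hit [D]
  10 | W B1 → L1 hit [D]
  11 | R B4 → L0 hit [D]
  12 | W B4 → L0 hit [D]
  13 | R B4 → L0 hit [D]
  14 | W B1 → L1 hit [D]

WB = [4, 6, 0]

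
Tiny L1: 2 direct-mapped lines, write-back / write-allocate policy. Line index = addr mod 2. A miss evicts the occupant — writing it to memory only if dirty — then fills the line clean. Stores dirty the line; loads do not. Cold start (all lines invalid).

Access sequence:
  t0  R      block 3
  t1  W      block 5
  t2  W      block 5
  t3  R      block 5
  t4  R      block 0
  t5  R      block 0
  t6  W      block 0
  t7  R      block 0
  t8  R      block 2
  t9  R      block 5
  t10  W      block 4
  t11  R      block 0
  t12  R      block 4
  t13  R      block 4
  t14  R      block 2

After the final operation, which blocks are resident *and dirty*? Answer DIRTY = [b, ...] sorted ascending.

DIRTY = [5]

0: R B3 -> L1 miss  d=-]
1: W B5 -> L1 miss  d=D]
2: W B5 -> L1 hit  d=D]
3: R B5 -> L1 hit  d=D]
4: R B0 -> L0 miss  d=-]
5: R B0 -> L0 hit  d=-]
6: W B0 -> L0 hit  d=D]
7: R B0 -> L0 hit  d=D]
8: R B2 -> L0 miss wb->B0  d=-]
9: R B5 -> L1 hit  d=D]
10: W B4 -> L0 miss  d=D]
11: R B0 -> L0 miss wb->B4  d=-]
12: R B4 -> L0 miss  d=-]
13: R B4 -> L0 hit  d=-]
14: R B2 -> L0 miss  d=-]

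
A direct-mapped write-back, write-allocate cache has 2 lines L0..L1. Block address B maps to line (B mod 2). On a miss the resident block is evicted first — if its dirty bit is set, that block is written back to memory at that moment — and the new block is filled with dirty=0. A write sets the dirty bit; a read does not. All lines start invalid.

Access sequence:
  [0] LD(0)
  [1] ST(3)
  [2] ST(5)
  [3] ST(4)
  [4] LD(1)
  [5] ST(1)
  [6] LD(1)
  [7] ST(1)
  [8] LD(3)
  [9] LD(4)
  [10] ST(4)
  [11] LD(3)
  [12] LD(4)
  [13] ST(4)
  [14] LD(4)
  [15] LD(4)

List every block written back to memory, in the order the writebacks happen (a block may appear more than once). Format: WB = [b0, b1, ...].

WB = [3, 5, 1]

  0 | R B0 → L0 miss [-]
  1 | W B3 → L1 miss [D]
  2 | W B5 → L1 miss wb→B3 [D]
  3 | W B4 → L0 miss [D]
  4 | R B1 → L1 miss wb→B5 [-]
  5 | W B1 → L1 hit [D]
  6 | R B1 → L1 hit [D]
  7 | W B1 → L1 hit [D]
  8 | R B3 → L1 miss wb→B1 [-]
  9 | R B4 → L0 hit [D]
  10 | W B4 → L0 hit [D]
  11 | R B3 → L1 hit [-]
  12 | R B4 → L0 hit [D]
  13 | W B4 → L0 hit [D]
  14 | R B4 → L0 hit [D]
  15 | R B4 → L0 hit [D]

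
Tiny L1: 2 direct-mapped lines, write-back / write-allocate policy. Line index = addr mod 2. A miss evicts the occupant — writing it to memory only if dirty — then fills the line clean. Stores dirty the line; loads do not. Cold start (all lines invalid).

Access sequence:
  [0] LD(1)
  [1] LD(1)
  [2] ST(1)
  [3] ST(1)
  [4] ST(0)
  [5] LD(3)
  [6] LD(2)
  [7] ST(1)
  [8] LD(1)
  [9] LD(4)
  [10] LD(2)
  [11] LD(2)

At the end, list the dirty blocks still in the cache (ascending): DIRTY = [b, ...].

DIRTY = [1]

  0 | R B1 → L1 miss [-]
  1 | R B1 → L1 hit [-]
  2 | W B1 → L1 hit [D]
  3 | W B1 → L1 hit [D]
  4 | W B0 → L0 miss [D]
  5 | R B3 → L1 miss wb→B1 [-]
  6 | R B2 → L0 miss wb→B0 [-]
  7 | W B1 → L1 miss [D]
  8 | R B1 → L1 hit [D]
  9 | R B4 → L0 miss [-]
  10 | R B2 → L0 miss [-]
  11 | R B2 → L0 hit [-]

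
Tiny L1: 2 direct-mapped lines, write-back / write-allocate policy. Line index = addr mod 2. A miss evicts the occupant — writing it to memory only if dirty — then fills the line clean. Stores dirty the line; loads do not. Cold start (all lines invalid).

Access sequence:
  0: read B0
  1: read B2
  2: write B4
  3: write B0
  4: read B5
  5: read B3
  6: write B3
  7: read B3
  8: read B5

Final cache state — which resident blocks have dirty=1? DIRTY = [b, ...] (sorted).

0: R B0 -> L0 miss  d=-]
1: R B2 -> L0 miss  d=-]
2: W B4 -> L0 miss  d=D]
3: W B0 -> L0 miss wb->B4  d=D]
4: R B5 -> L1 miss  d=-]
5: R B3 -> L1 miss  d=-]
6: W B3 -> L1 hit  d=D]
7: R B3 -> L1 hit  d=D]
8: R B5 -> L1 miss wb->B3  d=-]

DIRTY = [0]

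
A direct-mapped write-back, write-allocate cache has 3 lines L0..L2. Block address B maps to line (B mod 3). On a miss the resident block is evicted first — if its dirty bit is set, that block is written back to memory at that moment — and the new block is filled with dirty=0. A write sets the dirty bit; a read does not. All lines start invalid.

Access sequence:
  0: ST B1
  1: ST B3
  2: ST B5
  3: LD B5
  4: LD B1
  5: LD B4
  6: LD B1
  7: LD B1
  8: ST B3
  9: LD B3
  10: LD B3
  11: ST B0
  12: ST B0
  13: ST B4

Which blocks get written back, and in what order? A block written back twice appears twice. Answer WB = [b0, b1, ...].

0: W B1 → L1 miss [D]
1: W B3 → L0 miss [D]
2: W B5 → L2 miss [D]
3: R B5 → L2 hit [D]
4: R B1 → L1 hit [D]
5: R B4 → L1 miss wb→B1 [-]
6: R B1 → L1 miss [-]
7: R B1 → L1 hit [-]
8: W B3 → L0 hit [D]
9: R B3 → L0 hit [D]
10: R B3 → L0 hit [D]
11: W B0 → L0 miss wb→B3 [D]
12: W B0 → L0 hit [D]
13: W B4 → L1 miss [D]

WB = [1, 3]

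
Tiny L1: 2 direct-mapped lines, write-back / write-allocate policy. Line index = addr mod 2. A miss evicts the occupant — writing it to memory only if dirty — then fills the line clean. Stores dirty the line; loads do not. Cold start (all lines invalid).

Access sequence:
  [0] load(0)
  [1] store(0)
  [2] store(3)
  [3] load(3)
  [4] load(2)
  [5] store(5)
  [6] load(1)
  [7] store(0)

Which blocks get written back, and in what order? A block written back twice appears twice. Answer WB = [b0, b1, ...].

WB = [0, 3, 5]

0: R B0 -> L0 miss  d=-]
1: W B0 -> L0 hit  d=D]
2: W B3 -> L1 miss  d=D]
3: R B3 -> L1 hit  d=D]
4: R B2 -> L0 miss wb->B0  d=-]
5: W B5 -> L1 miss wb->B3  d=D]
6: R B1 -> L1 miss wb->B5  d=-]
7: W B0 -> L0 miss  d=D]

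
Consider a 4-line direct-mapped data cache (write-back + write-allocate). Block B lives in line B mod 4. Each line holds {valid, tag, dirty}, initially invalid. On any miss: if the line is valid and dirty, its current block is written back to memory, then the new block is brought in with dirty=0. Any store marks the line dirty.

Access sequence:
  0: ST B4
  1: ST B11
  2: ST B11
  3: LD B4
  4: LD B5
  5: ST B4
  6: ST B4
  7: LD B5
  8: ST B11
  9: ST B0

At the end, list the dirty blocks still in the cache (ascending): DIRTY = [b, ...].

0: W B4 -> L0 miss  d=D]
1: W B11 -> L3 miss  d=D]
2: W B11 -> L3 hit  d=D]
3: R B4 -> L0 hit  d=D]
4: R B5 -> L1 miss  d=-]
5: W B4 -> L0 hit  d=D]
6: W B4 -> L0 hit  d=D]
7: R B5 -> L1 hit  d=-]
8: W B11 -> L3 hit  d=D]
9: W B0 -> L0 miss wb->B4  d=D]

DIRTY = [0, 11]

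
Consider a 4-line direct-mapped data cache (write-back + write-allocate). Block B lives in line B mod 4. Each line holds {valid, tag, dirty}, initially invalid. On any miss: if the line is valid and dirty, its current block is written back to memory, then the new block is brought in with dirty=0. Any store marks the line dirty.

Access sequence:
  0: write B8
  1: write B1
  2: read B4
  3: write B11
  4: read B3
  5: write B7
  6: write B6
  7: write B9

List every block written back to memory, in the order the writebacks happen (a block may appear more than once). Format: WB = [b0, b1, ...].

WB = [8, 11, 1]

  0 | W B8 → L0 miss [D]
  1 | W B1 → L1 miss [D]
  2 | R B4 → L0 miss wb→B8 [-]
  3 | W B11 → L3 miss [D]
  4 | R B3 → L3 miss wb→B11 [-]
  5 | W B7 → L3 miss [D]
  6 | W B6 → L2 miss [D]
  7 | W B9 → L1 miss wb→B1 [D]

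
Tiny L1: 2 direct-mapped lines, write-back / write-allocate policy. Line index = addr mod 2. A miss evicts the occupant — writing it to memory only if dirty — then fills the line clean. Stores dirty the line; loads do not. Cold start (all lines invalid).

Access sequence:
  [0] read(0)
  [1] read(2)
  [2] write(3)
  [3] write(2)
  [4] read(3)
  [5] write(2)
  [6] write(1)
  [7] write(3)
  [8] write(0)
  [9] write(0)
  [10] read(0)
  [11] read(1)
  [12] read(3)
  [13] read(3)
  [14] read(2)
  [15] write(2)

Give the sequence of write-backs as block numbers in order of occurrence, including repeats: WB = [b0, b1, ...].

0: R B0 → L0 miss [-]
1: R B2 → L0 miss [-]
2: W B3 → L1 miss [D]
3: W B2 → L0 hit [D]
4: R B3 → L1 hit [D]
5: W B2 → L0 hit [D]
6: W B1 → L1 miss wb→B3 [D]
7: W B3 → L1 miss wb→B1 [D]
8: W B0 → L0 miss wb→B2 [D]
9: W B0 → L0 hit [D]
10: R B0 → L0 hit [D]
11: R B1 → L1 miss wb→B3 [-]
12: R B3 → L1 miss [-]
13: R B3 → L1 hit [-]
14: R B2 → L0 miss wb→B0 [-]
15: W B2 → L0 hit [D]

WB = [3, 1, 2, 3, 0]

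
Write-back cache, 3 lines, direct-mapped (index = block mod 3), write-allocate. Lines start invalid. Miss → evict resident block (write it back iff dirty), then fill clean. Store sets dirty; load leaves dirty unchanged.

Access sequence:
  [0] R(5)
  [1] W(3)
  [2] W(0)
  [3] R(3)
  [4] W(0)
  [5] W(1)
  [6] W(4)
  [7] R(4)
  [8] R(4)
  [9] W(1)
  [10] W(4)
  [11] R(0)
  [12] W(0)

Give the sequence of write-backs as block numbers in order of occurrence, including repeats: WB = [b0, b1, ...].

WB = [3, 0, 1, 4, 1]

0: R B5 → L2 miss [-]
1: W B3 → L0 miss [D]
2: W B0 → L0 miss wb→B3 [D]
3: R B3 → L0 miss wb→B0 [-]
4: W B0 → L0 miss [D]
5: W B1 → L1 miss [D]
6: W B4 → L1 miss wb→B1 [D]
7: R B4 → L1 hit [D]
8: R B4 → L1 hit [D]
9: W B1 → L1 miss wb→B4 [D]
10: W B4 → L1 miss wb→B1 [D]
11: R B0 → L0 hit [D]
12: W B0 → L0 hit [D]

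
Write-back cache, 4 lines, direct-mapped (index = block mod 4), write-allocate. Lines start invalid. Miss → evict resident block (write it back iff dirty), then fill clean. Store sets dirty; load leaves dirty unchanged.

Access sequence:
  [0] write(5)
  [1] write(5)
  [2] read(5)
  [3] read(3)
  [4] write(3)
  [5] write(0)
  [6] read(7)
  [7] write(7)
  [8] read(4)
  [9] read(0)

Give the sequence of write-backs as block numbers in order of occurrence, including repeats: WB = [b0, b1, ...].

WB = [3, 0]

0: W B5 -> L1 miss  d=D]
1: W B5 -> L1 hit  d=D]
2: R B5 -> L1 hit  d=D]
3: R B3 -> L3 miss  d=-]
4: W B3 -> L3 hit  d=D]
5: W B0 -> L0 miss  d=D]
6: R B7 -> L3 miss wb->B3  d=-]
7: W B7 -> L3 hit  d=D]
8: R B4 -> L0 miss wb->B0  d=-]
9: R B0 -> L0 miss  d=-]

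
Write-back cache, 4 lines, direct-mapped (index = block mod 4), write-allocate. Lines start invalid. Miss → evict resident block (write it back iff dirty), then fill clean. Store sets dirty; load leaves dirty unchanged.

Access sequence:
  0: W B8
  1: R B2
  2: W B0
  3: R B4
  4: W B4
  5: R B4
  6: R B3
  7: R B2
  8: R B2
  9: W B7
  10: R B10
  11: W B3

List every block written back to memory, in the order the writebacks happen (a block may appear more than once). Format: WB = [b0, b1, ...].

WB = [8, 0, 7]

0: W B8 → L0 miss [D]
1: R B2 → L2 miss [-]
2: W B0 → L0 miss wb→B8 [D]
3: R B4 → L0 miss wb→B0 [-]
4: W B4 → L0 hit [D]
5: R B4 → L0 hit [D]
6: R B3 → L3 miss [-]
7: R B2 → L2 hit [-]
8: R B2 → L2 hit [-]
9: W B7 → L3 miss [D]
10: R B10 → L2 miss [-]
11: W B3 → L3 miss wb→B7 [D]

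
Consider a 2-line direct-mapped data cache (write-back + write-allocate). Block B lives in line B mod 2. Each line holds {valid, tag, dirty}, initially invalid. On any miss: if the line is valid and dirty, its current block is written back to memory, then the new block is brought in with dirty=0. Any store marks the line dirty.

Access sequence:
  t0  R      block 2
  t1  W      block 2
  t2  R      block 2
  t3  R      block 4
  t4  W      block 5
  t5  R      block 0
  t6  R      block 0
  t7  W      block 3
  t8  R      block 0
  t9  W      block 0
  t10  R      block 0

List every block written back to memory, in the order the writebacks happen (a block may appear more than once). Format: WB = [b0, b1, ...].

  0 | R B2 → L0 miss [-]
  1 | W B2 → L0 hit [D]
  2 | R B2 → L0 hit [D]
  3 | R B4 → L0 miss wb→B2 [-]
  4 | W B5 → L1 miss [D]
  5 | R B0 → L0 miss [-]
  6 | R B0 → L0 hit [-]
  7 | W B3 → L1 miss wb→B5 [D]
  8 | R B0 → L0 hit [-]
  9 | W B0 → L0 hit [D]
  10 | R B0 → L0 hit [D]

WB = [2, 5]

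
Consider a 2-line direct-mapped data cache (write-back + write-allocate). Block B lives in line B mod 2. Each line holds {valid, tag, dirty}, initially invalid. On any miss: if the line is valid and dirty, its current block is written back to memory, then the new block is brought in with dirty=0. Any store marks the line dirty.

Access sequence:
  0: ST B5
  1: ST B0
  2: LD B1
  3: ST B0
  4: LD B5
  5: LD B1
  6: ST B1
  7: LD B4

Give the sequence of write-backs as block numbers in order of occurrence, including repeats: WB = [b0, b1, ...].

WB = [5, 0]

  0 | W B5 → L1 miss [D]
  1 | W B0 → L0 miss [D]
  2 | R B1 → L1 miss wb→B5 [-]
  3 | W B0 → L0 hit [D]
  4 | R B5 → L1 miss [-]
  5 | R B1 → L1 miss [-]
  6 | W B1 → L1 hit [D]
  7 | R B4 → L0 miss wb→B0 [-]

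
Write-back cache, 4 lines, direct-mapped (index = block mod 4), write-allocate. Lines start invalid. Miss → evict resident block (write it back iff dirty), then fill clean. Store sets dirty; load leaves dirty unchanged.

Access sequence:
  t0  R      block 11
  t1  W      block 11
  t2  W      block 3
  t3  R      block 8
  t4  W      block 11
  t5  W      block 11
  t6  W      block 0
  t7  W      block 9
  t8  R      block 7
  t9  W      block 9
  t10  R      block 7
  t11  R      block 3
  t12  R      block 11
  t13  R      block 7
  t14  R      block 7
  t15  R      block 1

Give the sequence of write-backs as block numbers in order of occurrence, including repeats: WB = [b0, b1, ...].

0: R B11 -> L3 miss  d=-]
1: W B11 -> L3 hit  d=D]
2: W B3 -> L3 miss wb->B11  d=D]
3: R B8 -> L0 miss  d=-]
4: W B11 -> L3 miss wb->B3  d=D]
5: W B11 -> L3 hit  d=D]
6: W B0 -> L0 miss  d=D]
7: W B9 -> L1 miss  d=D]
8: R B7 -> L3 miss wb->B11  d=-]
9: W B9 -> L1 hit  d=D]
10: R B7 -> L3 hit  d=-]
11: R B3 -> L3 miss  d=-]
12: R B11 -> L3 miss  d=-]
13: R B7 -> L3 miss  d=-]
14: R B7 -> L3 hit  d=-]
15: R B1 -> L1 miss wb->B9  d=-]

WB = [11, 3, 11, 9]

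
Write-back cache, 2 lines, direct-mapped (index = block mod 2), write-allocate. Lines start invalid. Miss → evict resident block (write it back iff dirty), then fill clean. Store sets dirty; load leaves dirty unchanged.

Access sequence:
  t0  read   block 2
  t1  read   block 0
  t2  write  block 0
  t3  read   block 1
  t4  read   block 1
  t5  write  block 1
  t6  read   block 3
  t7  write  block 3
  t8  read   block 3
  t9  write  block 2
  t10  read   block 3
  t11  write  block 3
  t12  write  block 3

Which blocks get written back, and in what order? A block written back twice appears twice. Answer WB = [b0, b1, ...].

WB = [1, 0]

0: R B2 -> L0 miss  d=-]
1: R B0 -> L0 miss  d=-]
2: W B0 -> L0 hit  d=D]
3: R B1 -> L1 miss  d=-]
4: R B1 -> L1 hit  d=-]
5: W B1 -> L1 hit  d=D]
6: R B3 -> L1 miss wb->B1  d=-]
7: W B3 -> L1 hit  d=D]
8: R B3 -> L1 hit  d=D]
9: W B2 -> L0 miss wb->B0  d=D]
10: R B3 -> L1 hit  d=D]
11: W B3 -> L1 hit  d=D]
12: W B3 -> L1 hit  d=D]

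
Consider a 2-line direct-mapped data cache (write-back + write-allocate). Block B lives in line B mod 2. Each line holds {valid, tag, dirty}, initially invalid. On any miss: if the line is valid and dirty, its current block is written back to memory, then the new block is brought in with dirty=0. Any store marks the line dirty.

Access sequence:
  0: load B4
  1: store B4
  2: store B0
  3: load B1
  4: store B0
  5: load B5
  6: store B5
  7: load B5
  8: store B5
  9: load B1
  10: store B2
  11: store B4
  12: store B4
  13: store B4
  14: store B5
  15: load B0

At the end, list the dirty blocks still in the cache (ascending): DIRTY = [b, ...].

DIRTY = [5]

0: R B4 → L0 miss [-]
1: W B4 → L0 hit [D]
2: W B0 → L0 miss wb→B4 [D]
3: R B1 → L1 miss [-]
4: W B0 → L0 hit [D]
5: R B5 → L1 miss [-]
6: W B5 → L1 hit [D]
7: R B5 → L1 hit [D]
8: W B5 → L1 hit [D]
9: R B1 → L1 miss wb→B5 [-]
10: W B2 → L0 miss wb→B0 [D]
11: W B4 → L0 miss wb→B2 [D]
12: W B4 → L0 hit [D]
13: W B4 → L0 hit [D]
14: W B5 → L1 miss [D]
15: R B0 → L0 miss wb→B4 [-]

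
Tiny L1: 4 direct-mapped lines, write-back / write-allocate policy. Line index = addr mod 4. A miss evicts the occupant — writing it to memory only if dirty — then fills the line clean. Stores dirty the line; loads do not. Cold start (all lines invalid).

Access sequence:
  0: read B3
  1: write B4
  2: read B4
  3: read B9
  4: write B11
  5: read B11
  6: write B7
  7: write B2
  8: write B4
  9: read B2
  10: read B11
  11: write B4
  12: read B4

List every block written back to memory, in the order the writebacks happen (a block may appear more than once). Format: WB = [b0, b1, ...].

  0 | R B3 → L3 miss [-]
  1 | W B4 → L0 miss [D]
  2 | R B4 → L0 hit [D]
  3 | R B9 → L1 miss [-]
  4 | W B11 → L3 miss [D]
  5 | R B11 → L3 hit [D]
  6 | W B7 → L3 miss wb→B11 [D]
  7 | W B2 → L2 miss [D]
  8 | W B4 → L0 hit [D]
  9 | R B2 → L2 hit [D]
  10 | R B11 → L3 miss wb→B7 [-]
  11 | W B4 → L0 hit [D]
  12 | R B4 → L0 hit [D]

WB = [11, 7]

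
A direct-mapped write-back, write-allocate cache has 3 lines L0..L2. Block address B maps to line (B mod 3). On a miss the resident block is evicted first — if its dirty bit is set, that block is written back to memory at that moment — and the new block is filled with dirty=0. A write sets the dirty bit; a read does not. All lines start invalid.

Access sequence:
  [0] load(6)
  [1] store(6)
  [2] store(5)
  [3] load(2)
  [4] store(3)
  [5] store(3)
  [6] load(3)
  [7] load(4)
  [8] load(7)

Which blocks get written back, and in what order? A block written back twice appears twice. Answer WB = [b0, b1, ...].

0: R B6 → L0 miss [-]
1: W B6 → L0 hit [D]
2: W B5 → L2 miss [D]
3: R B2 → L2 miss wb→B5 [-]
4: W B3 → L0 miss wb→B6 [D]
5: W B3 → L0 hit [D]
6: R B3 → L0 hit [D]
7: R B4 → L1 miss [-]
8: R B7 → L1 miss [-]

WB = [5, 6]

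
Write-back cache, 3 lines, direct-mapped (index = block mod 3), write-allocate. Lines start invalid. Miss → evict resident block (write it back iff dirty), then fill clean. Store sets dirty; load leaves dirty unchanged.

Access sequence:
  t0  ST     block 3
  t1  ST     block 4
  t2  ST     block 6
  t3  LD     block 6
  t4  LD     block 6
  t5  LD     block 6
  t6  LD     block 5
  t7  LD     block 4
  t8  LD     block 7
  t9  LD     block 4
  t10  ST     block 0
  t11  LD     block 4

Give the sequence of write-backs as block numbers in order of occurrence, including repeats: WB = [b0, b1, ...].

  0 | W B3 → L0 miss [D]
  1 | W B4 → L1 miss [D]
  2 | W B6 → L0 miss wb→B3 [D]
  3 | R B6 → L0 hit [D]
  4 | R B6 → L0 hit [D]
  5 | R B6 → L0 hit [D]
  6 | R B5 → L2 miss [-]
  7 | R B4 → L1 hit [D]
  8 | R B7 → L1 miss wb→B4 [-]
  9 | R B4 → L1 miss [-]
  10 | W B0 → L0 miss wb→B6 [D]
  11 | R B4 → L1 hit [-]

WB = [3, 4, 6]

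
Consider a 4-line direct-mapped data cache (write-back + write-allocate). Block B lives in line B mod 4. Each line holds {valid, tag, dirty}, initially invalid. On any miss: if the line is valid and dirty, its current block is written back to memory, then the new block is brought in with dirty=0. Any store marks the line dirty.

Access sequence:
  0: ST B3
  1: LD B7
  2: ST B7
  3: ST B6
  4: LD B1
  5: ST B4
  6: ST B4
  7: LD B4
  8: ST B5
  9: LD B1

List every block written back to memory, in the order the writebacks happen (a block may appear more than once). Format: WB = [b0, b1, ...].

0: W B3 -> L3 miss  d=D]
1: R B7 -> L3 miss wb->B3  d=-]
2: W B7 -> L3 hit  d=D]
3: W B6 -> L2 miss  d=D]
4: R B1 -> L1 miss  d=-]
5: W B4 -> L0 miss  d=D]
6: W B4 -> L0 hit  d=D]
7: R B4 -> L0 hit  d=D]
8: W B5 -> L1 miss  d=D]
9: R B1 -> L1 miss wb->B5  d=-]

WB = [3, 5]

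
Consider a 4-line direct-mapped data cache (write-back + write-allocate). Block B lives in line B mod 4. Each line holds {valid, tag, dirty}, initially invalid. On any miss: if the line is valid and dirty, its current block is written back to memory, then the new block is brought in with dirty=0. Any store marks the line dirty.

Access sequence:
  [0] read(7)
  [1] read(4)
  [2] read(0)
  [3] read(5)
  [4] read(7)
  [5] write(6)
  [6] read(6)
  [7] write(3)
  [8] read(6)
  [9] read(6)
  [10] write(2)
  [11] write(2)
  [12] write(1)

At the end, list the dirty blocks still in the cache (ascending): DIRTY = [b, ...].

DIRTY = [1, 2, 3]

0: R B7 → L3 miss [-]
1: R B4 → L0 miss [-]
2: R B0 → L0 miss [-]
3: R B5 → L1 miss [-]
4: R B7 → L3 hit [-]
5: W B6 → L2 miss [D]
6: R B6 → L2 hit [D]
7: W B3 → L3 miss [D]
8: R B6 → L2 hit [D]
9: R B6 → L2 hit [D]
10: W B2 → L2 miss wb→B6 [D]
11: W B2 → L2 hit [D]
12: W B1 → L1 miss [D]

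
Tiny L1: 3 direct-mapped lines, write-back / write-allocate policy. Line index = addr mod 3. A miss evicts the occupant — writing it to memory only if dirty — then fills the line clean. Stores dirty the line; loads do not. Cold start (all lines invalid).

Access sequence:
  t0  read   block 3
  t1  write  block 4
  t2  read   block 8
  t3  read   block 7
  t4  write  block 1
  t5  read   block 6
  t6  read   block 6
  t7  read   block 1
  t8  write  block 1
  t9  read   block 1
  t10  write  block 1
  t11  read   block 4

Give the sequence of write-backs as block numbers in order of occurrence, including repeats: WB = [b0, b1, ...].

0: R B3 -> L0 miss  d=-]
1: W B4 -> L1 miss  d=D]
2: R B8 -> L2 miss  d=-]
3: R B7 -> L1 miss wb->B4  d=-]
4: W B1 -> L1 miss  d=D]
5: R B6 -> L0 miss  d=-]
6: R B6 -> L0 hit  d=-]
7: R B1 -> L1 hit  d=D]
8: W B1 -> L1 hit  d=D]
9: R B1 -> L1 hit  d=D]
10: W B1 -> L1 hit  d=D]
11: R B4 -> L1 miss wb->B1  d=-]

WB = [4, 1]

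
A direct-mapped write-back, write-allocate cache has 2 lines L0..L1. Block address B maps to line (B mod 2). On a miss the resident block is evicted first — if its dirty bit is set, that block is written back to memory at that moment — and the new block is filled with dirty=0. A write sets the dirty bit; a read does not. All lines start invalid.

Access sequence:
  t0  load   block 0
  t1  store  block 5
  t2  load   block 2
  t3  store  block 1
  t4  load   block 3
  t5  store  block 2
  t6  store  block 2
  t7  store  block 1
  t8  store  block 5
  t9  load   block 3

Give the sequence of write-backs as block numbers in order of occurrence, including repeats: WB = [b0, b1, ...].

WB = [5, 1, 1, 5]

  0 | R B0 → L0 miss [-]
  1 | W B5 → L1 miss [D]
  2 | R B2 → L0 miss [-]
  3 | W B1 → L1 miss wb→B5 [D]
  4 | R B3 → L1 miss wb→B1 [-]
  5 | W B2 → L0 hit [D]
  6 | W B2 → L0 hit [D]
  7 | W B1 → L1 miss [D]
  8 | W B5 → L1 miss wb→B1 [D]
  9 | R B3 → L1 miss wb→B5 [-]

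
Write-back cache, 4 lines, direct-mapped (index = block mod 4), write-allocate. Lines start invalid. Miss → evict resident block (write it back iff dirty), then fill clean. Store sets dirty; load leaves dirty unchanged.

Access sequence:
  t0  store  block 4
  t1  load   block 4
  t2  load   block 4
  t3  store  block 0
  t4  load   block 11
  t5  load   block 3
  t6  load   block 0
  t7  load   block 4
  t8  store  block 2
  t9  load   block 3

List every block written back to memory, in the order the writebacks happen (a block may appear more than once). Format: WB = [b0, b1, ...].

WB = [4, 0]

0: W B4 -> L0 miss  d=D]
1: R B4 -> L0 hit  d=D]
2: R B4 -> L0 hit  d=D]
3: W B0 -> L0 miss wb->B4  d=D]
4: R B11 -> L3 miss  d=-]
5: R B3 -> L3 miss  d=-]
6: R B0 -> L0 hit  d=D]
7: R B4 -> L0 miss wb->B0  d=-]
8: W B2 -> L2 miss  d=D]
9: R B3 -> L3 hit  d=-]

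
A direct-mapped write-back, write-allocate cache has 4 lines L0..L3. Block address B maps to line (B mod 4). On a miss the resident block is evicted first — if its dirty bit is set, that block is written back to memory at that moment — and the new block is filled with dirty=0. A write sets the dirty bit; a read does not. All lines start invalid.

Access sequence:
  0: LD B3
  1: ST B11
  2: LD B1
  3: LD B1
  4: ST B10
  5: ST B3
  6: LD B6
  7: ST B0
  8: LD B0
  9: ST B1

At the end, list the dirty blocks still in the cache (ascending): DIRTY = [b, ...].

0: R B3 → L3 miss [-]
1: W B11 → L3 miss [D]
2: R B1 → L1 miss [-]
3: R B1 → L1 hit [-]
4: W B10 → L2 miss [D]
5: W B3 → L3 miss wb→B11 [D]
6: R B6 → L2 miss wb→B10 [-]
7: W B0 → L0 miss [D]
8: R B0 → L0 hit [D]
9: W B1 → L1 hit [D]

DIRTY = [0, 1, 3]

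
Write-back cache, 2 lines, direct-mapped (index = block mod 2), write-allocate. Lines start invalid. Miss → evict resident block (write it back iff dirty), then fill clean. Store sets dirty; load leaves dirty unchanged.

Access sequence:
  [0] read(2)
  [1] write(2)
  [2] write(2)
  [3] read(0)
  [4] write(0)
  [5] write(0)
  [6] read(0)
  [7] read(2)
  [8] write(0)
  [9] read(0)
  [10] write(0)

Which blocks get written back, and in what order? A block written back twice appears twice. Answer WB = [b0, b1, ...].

WB = [2, 0]

  0 | R B2 → L0 miss [-]
  1 | W B2 → L0 hit [D]
  2 | W B2 → L0 hit [D]
  3 | R B0 → L0 miss wb→B2 [-]
  4 | W B0 → L0 hit [D]
  5 | W B0 → L0 hit [D]
  6 | R B0 → L0 hit [D]
  7 | R B2 → L0 miss wb→B0 [-]
  8 | W B0 → L0 miss [D]
  9 | R B0 → L0 hit [D]
  10 | W B0 → L0 hit [D]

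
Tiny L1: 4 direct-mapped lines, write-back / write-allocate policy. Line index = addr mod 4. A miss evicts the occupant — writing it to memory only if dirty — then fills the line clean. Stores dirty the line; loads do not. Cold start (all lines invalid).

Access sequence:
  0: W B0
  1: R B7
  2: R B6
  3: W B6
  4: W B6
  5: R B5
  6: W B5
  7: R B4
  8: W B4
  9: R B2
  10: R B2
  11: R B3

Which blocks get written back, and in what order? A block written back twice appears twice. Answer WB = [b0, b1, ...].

WB = [0, 6]

0: W B0 -> L0 miss  d=D]
1: R B7 -> L3 miss  d=-]
2: R B6 -> L2 miss  d=-]
3: W B6 -> L2 hit  d=D]
4: W B6 -> L2 hit  d=D]
5: R B5 -> L1 miss  d=-]
6: W B5 -> L1 hit  d=D]
7: R B4 -> L0 miss wb->B0  d=-]
8: W B4 -> L0 hit  d=D]
9: R B2 -> L2 miss wb->B6  d=-]
10: R B2 -> L2 hit  d=-]
11: R B3 -> L3 miss  d=-]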